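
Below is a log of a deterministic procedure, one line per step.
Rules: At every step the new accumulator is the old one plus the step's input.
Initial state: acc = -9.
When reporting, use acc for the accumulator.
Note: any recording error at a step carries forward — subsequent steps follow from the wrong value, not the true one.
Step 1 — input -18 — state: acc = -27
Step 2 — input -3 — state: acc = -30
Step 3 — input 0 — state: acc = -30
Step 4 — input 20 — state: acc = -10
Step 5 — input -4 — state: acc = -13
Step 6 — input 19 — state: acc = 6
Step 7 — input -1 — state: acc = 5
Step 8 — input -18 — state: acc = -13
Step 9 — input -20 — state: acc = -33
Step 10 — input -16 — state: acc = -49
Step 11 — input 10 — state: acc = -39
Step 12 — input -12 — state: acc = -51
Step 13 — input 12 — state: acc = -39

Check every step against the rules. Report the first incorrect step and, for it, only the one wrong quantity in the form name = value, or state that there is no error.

Recomputing the run from the initial state:
step 1: acc = -27
step 2: acc = -30
step 3: acc = -30
step 4: acc = -10
step 5: acc = -14
step 6: acc = 5
step 7: acc = 4
step 8: acc = -14
step 9: acc = -34
step 10: acc = -50
step 11: acc = -40
step 12: acc = -52
step 13: acc = -40
The first disagreement with the log is at step 5, where the value should be acc = -14.

step 5, acc = -14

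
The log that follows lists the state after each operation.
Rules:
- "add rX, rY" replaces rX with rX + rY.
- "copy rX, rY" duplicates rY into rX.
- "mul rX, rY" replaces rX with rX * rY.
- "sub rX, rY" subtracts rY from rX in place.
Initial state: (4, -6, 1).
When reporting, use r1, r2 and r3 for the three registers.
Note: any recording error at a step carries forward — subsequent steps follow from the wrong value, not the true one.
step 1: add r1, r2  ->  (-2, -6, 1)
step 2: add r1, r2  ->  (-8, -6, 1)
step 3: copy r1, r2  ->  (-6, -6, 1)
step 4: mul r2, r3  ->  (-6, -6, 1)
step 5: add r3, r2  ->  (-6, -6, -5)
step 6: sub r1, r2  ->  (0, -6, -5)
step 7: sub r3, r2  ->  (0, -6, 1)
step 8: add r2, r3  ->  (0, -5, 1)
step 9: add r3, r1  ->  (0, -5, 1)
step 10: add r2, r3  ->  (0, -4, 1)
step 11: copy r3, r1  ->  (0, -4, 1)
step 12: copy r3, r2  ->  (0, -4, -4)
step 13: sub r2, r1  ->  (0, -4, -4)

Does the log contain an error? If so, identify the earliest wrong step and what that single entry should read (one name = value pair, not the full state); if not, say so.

Recomputing the run from the initial state:
step 1: r1 = -2, r2 = -6, r3 = 1
step 2: r1 = -8, r2 = -6, r3 = 1
step 3: r1 = -6, r2 = -6, r3 = 1
step 4: r1 = -6, r2 = -6, r3 = 1
step 5: r1 = -6, r2 = -6, r3 = -5
step 6: r1 = 0, r2 = -6, r3 = -5
step 7: r1 = 0, r2 = -6, r3 = 1
step 8: r1 = 0, r2 = -5, r3 = 1
step 9: r1 = 0, r2 = -5, r3 = 1
step 10: r1 = 0, r2 = -4, r3 = 1
step 11: r1 = 0, r2 = -4, r3 = 0
step 12: r1 = 0, r2 = -4, r3 = -4
step 13: r1 = 0, r2 = -4, r3 = -4
The first disagreement with the log is at step 11, where the value should be r3 = 0.

step 11, r3 = 0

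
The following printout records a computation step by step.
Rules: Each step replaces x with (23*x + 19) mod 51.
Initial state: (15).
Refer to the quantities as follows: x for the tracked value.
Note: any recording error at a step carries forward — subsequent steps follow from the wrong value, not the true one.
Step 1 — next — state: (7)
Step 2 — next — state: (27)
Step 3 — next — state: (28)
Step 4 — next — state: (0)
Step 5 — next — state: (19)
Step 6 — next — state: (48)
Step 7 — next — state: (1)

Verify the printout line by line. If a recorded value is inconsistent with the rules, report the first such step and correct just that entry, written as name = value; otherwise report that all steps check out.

no error

Recomputing the run from the initial state:
step 1: x = 7
step 2: x = 27
step 3: x = 28
step 4: x = 0
step 5: x = 19
step 6: x = 48
step 7: x = 1
This matches the printout at every step.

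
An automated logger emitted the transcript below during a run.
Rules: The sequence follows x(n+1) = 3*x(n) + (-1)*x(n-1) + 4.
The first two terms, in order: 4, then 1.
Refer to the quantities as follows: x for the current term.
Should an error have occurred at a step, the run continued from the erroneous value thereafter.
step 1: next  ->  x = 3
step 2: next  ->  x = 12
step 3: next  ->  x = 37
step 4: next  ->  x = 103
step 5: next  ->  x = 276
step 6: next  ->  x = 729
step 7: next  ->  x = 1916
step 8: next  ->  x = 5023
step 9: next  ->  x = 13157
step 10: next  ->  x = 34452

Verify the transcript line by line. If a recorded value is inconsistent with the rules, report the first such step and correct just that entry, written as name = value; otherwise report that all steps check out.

step 7, x = 1915

Recomputing the run from the initial state:
step 1: x = 3
step 2: x = 12
step 3: x = 37
step 4: x = 103
step 5: x = 276
step 6: x = 729
step 7: x = 1915
step 8: x = 5020
step 9: x = 13149
step 10: x = 34431
The first disagreement with the transcript is at step 7, where the value should be x = 1915.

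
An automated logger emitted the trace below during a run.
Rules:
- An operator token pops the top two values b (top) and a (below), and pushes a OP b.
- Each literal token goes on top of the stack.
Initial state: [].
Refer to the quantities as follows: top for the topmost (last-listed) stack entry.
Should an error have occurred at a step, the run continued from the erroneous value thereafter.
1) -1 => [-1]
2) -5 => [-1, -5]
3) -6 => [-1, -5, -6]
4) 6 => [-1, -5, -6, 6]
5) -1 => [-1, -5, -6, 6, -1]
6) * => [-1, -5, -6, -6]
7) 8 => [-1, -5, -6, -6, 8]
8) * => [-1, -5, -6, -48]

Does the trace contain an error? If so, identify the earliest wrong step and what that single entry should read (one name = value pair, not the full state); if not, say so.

no error

Recomputing the run from the initial state:
step 1: [-1]
step 2: [-1, -5]
step 3: [-1, -5, -6]
step 4: [-1, -5, -6, 6]
step 5: [-1, -5, -6, 6, -1]
step 6: [-1, -5, -6, -6]
step 7: [-1, -5, -6, -6, 8]
step 8: [-1, -5, -6, -48]
This matches the trace at every step.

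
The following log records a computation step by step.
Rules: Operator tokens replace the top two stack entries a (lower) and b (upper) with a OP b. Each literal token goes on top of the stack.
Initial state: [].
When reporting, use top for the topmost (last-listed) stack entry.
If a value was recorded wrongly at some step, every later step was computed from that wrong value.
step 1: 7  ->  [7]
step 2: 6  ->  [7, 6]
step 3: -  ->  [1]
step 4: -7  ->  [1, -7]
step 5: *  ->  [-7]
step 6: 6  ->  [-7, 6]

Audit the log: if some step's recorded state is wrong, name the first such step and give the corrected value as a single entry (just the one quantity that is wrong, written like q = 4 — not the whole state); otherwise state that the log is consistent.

step 1: push 7: top = 7 -> no discrepancy
step 2: push 6: top = 6 -> exactly as logged
step 3: 7 - 6 = 1 -> consistent with the log
step 4: push -7: top = -7 -> matches
step 5: 1 * -7 = -7 -> checks out
step 6: push 6: top = 6 -> confirmed correct
All entries verified; no error found.

no error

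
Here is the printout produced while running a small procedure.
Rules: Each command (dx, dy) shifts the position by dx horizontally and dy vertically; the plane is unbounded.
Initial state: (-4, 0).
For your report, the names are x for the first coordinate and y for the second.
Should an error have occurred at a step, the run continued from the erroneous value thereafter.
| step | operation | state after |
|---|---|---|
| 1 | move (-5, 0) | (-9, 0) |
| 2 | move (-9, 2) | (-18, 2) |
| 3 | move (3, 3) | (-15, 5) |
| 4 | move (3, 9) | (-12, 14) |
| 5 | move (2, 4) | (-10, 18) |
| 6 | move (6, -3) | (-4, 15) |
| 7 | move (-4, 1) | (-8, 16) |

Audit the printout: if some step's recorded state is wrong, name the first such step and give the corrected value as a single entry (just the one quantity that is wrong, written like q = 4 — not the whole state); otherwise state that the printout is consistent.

no error

Recomputing the run from the initial state:
step 1: x = -9, y = 0
step 2: x = -18, y = 2
step 3: x = -15, y = 5
step 4: x = -12, y = 14
step 5: x = -10, y = 18
step 6: x = -4, y = 15
step 7: x = -8, y = 16
This matches the printout at every step.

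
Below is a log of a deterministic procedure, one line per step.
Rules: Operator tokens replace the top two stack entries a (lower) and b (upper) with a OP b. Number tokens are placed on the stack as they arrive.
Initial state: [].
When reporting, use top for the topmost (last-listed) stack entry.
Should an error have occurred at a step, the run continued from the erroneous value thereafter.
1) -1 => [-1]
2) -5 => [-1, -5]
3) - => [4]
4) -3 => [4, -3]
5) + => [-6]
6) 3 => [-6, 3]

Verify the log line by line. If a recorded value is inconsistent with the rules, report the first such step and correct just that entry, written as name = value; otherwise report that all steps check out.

1. push -1: top = -1 (no discrepancy)
2. push -5: top = -5 (confirmed correct)
3. -1 - -5 = 4 (exactly as logged)
4. push -3: top = -3 (in agreement)
5. 4 + -3 = 1 (the recorded entry deviates here)
The earliest wrong entry is at step 5: it should read top = 1.

step 5, top = 1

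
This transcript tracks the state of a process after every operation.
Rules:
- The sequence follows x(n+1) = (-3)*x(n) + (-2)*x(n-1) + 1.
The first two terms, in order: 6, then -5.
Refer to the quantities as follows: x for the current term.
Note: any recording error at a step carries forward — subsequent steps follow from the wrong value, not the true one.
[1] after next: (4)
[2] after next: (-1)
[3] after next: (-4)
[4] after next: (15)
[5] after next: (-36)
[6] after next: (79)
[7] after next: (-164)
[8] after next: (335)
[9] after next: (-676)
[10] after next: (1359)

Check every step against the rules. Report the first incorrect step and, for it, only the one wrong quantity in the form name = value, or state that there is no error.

Recomputing the run from the initial state:
step 1: x = 4
step 2: x = -1
step 3: x = -4
step 4: x = 15
step 5: x = -36
step 6: x = 79
step 7: x = -164
step 8: x = 335
step 9: x = -676
step 10: x = 1359
This matches the transcript at every step.

no error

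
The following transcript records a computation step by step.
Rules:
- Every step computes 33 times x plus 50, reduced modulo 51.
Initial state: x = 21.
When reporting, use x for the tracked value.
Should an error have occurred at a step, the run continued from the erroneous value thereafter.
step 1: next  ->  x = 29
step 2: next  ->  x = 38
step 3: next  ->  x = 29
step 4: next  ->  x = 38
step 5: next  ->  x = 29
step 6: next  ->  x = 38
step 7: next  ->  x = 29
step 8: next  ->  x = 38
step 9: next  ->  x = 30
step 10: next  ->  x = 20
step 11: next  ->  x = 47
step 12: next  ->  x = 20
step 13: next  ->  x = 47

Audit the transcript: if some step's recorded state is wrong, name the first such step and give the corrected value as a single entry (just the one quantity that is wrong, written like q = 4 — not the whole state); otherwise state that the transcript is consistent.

step 9, x = 29

Recomputing the run from the initial state:
step 1: x = 29
step 2: x = 38
step 3: x = 29
step 4: x = 38
step 5: x = 29
step 6: x = 38
step 7: x = 29
step 8: x = 38
step 9: x = 29
step 10: x = 38
step 11: x = 29
step 12: x = 38
step 13: x = 29
The first disagreement with the transcript is at step 9, where the value should be x = 29.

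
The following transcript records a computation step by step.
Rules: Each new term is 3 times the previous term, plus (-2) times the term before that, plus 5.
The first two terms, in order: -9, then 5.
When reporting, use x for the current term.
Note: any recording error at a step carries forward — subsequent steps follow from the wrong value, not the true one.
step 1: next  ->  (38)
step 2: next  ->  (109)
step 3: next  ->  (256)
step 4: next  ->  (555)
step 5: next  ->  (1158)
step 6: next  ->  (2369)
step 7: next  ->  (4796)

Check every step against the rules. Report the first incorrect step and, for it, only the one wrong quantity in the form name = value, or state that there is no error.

Recomputing the run from the initial state:
step 1: x = 38
step 2: x = 109
step 3: x = 256
step 4: x = 555
step 5: x = 1158
step 6: x = 2369
step 7: x = 4796
This matches the transcript at every step.

no error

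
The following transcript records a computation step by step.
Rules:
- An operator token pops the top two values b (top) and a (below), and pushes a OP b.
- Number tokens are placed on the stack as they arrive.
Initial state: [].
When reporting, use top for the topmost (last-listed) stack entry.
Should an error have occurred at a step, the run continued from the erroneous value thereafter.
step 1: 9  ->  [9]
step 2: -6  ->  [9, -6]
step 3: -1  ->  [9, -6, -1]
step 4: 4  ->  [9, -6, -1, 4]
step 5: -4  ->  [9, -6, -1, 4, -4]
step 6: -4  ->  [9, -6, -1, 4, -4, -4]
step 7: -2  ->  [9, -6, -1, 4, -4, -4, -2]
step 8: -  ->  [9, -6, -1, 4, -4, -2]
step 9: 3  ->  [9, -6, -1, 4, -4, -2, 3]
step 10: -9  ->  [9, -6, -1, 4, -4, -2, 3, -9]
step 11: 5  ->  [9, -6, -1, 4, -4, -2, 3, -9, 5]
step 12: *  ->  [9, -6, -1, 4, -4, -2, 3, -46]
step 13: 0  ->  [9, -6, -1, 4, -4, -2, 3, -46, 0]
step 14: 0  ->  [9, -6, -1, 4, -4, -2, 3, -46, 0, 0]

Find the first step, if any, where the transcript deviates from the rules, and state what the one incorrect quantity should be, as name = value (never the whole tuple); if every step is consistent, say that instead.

step 12, top = -45

step 1: push 9: top = 9 -> verified
step 2: push -6: top = -6 -> agrees with the transcript
step 3: push -1: top = -1 -> no discrepancy
step 4: push 4: top = 4 -> agrees with the transcript
step 5: push -4: top = -4 -> consistent with the transcript
step 6: push -4: top = -4 -> same as recorded
step 7: push -2: top = -2 -> in agreement
step 8: -4 - -2 = -2 -> agrees with the transcript
step 9: push 3: top = 3 -> exactly as logged
step 10: push -9: top = -9 -> same as recorded
step 11: push 5: top = 5 -> matches
step 12: -9 * 5 = -45 -> the recorded entry deviates here
The earliest wrong entry is at step 12: it should read top = -45.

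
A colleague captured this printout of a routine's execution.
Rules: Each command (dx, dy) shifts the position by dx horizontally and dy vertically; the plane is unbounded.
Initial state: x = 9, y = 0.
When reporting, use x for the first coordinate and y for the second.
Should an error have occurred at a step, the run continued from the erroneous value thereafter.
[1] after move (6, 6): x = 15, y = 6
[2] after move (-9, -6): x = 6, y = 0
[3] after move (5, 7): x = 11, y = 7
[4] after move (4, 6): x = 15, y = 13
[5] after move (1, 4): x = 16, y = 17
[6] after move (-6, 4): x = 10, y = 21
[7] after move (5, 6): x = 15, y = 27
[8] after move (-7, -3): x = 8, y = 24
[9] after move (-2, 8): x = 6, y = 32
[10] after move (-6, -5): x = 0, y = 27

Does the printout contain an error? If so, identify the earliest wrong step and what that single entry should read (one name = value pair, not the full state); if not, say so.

Recomputing the run from the initial state:
step 1: x = 15, y = 6
step 2: x = 6, y = 0
step 3: x = 11, y = 7
step 4: x = 15, y = 13
step 5: x = 16, y = 17
step 6: x = 10, y = 21
step 7: x = 15, y = 27
step 8: x = 8, y = 24
step 9: x = 6, y = 32
step 10: x = 0, y = 27
This matches the printout at every step.

no error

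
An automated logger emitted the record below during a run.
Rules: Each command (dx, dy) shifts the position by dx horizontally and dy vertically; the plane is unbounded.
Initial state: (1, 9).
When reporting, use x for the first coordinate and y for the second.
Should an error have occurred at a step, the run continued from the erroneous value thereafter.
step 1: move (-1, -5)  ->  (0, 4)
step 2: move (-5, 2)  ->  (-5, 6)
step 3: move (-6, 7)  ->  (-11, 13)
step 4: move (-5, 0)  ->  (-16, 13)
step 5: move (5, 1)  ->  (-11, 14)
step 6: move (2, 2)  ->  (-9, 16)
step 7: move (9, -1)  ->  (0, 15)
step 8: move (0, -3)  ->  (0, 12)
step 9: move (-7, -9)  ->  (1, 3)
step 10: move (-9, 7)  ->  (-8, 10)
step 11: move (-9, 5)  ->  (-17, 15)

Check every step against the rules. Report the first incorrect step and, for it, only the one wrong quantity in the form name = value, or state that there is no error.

step 9, x = -7

Step 1: x = 1 + (-1) = 0, y = 9 + (-5) = 4 — no discrepancy.
Step 2: x = 0 + (-5) = -5, y = 4 + (2) = 6 — in agreement.
Step 3: x = -5 + (-6) = -11, y = 6 + (7) = 13 — in agreement.
Step 4: x = -11 + (-5) = -16, y = 13 + (0) = 13 — in agreement.
Step 5: x = -16 + (5) = -11, y = 13 + (1) = 14 — verified.
Step 6: x = -11 + (2) = -9, y = 14 + (2) = 16 — no discrepancy.
Step 7: x = -9 + (9) = 0, y = 16 + (-1) = 15 — in agreement.
Step 8: x = 0 + (0) = 0, y = 15 + (-3) = 12 — no discrepancy.
Step 9: x = 0 + (-7) = -7, y = 12 + (-9) = 3 — the entry is off here.
So the first discrepancy is step 9, where the right value is x = -7.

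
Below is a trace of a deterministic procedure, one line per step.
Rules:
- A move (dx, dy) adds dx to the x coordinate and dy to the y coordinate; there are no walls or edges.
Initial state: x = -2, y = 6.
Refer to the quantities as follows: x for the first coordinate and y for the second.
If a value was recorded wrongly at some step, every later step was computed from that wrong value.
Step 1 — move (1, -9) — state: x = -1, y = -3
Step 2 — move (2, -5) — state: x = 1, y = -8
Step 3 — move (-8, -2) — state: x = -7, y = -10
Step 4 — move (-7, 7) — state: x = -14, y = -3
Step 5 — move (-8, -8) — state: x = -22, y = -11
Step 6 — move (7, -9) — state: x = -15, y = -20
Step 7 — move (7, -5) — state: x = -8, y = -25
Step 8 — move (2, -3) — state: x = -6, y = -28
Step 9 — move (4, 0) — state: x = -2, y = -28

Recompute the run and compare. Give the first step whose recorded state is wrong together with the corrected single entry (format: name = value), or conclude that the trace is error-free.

no error

1. x = -2 + (1) = -1, y = 6 + (-9) = -3 (exactly as logged)
2. x = -1 + (2) = 1, y = -3 + (-5) = -8 (agrees with the trace)
3. x = 1 + (-8) = -7, y = -8 + (-2) = -10 (no discrepancy)
4. x = -7 + (-7) = -14, y = -10 + (7) = -3 (exactly as logged)
5. x = -14 + (-8) = -22, y = -3 + (-8) = -11 (exactly as logged)
6. x = -22 + (7) = -15, y = -11 + (-9) = -20 (consistent with the trace)
7. x = -15 + (7) = -8, y = -20 + (-5) = -25 (consistent with the trace)
8. x = -8 + (2) = -6, y = -25 + (-3) = -28 (exactly as logged)
9. x = -6 + (4) = -2, y = -28 + (0) = -28 (agrees with the trace)
The recomputation confirms every line.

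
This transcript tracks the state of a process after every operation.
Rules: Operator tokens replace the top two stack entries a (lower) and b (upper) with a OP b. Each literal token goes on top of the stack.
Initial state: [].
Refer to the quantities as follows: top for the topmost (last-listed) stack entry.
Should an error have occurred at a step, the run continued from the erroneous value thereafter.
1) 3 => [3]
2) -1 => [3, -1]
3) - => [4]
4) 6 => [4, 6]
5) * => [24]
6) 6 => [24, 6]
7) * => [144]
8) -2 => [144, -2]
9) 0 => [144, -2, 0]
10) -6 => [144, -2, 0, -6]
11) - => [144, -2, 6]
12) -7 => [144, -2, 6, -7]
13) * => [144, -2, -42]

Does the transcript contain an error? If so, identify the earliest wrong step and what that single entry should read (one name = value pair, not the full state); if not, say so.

no error

Recomputing the run from the initial state:
step 1: [3]
step 2: [3, -1]
step 3: [4]
step 4: [4, 6]
step 5: [24]
step 6: [24, 6]
step 7: [144]
step 8: [144, -2]
step 9: [144, -2, 0]
step 10: [144, -2, 0, -6]
step 11: [144, -2, 6]
step 12: [144, -2, 6, -7]
step 13: [144, -2, -42]
This matches the transcript at every step.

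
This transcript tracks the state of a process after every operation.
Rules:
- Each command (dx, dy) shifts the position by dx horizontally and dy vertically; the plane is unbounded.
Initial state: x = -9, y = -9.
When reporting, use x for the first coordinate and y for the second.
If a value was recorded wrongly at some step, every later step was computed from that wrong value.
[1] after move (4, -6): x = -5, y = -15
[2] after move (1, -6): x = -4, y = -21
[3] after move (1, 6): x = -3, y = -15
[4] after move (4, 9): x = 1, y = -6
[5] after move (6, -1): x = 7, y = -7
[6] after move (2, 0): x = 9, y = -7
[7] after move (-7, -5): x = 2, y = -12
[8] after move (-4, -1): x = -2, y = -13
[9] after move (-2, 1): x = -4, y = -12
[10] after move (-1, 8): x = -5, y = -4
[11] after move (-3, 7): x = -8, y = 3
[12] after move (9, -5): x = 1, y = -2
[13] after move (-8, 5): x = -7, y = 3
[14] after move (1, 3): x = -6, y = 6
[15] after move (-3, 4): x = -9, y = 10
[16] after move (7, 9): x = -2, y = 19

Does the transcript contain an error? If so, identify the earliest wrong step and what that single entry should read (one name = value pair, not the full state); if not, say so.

no error

Step 1: x = -9 + (4) = -5, y = -9 + (-6) = -15 — agrees with the transcript.
Step 2: x = -5 + (1) = -4, y = -15 + (-6) = -21 — checks out.
Step 3: x = -4 + (1) = -3, y = -21 + (6) = -15 — checks out.
Step 4: x = -3 + (4) = 1, y = -15 + (9) = -6 — matches.
Step 5: x = 1 + (6) = 7, y = -6 + (-1) = -7 — matches.
Step 6: x = 7 + (2) = 9, y = -7 + (0) = -7 — checks out.
Step 7: x = 9 + (-7) = 2, y = -7 + (-5) = -12 — confirmed correct.
Step 8: x = 2 + (-4) = -2, y = -12 + (-1) = -13 — checks out.
Step 9: x = -2 + (-2) = -4, y = -13 + (1) = -12 — checks out.
Step 10: x = -4 + (-1) = -5, y = -12 + (8) = -4 — verified.
Step 11: x = -5 + (-3) = -8, y = -4 + (7) = 3 — no discrepancy.
Step 12: x = -8 + (9) = 1, y = 3 + (-5) = -2 — verified.
Step 13: x = 1 + (-8) = -7, y = -2 + (5) = 3 — no discrepancy.
Step 14: x = -7 + (1) = -6, y = 3 + (3) = 6 — no discrepancy.
Step 15: x = -6 + (-3) = -9, y = 6 + (4) = 10 — agrees with the transcript.
Step 16: x = -9 + (7) = -2, y = 10 + (9) = 19 — exactly as logged.
No step deviates from the rules.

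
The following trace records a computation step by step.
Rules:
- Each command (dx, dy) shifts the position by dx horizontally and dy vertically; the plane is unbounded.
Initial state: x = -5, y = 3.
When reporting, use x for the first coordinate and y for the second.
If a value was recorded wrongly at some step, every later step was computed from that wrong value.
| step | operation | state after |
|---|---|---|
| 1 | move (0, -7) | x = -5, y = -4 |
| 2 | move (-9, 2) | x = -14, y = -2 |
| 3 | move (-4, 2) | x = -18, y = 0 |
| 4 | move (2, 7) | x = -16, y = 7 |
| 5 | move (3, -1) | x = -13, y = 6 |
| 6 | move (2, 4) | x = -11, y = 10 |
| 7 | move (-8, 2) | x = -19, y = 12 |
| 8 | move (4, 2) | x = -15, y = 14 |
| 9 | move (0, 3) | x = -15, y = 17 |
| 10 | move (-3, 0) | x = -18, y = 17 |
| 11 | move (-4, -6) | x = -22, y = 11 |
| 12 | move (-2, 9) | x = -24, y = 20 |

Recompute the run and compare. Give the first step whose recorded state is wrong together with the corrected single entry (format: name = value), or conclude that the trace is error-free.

no error

1. x = -5 + (0) = -5, y = 3 + (-7) = -4 (in agreement)
2. x = -5 + (-9) = -14, y = -4 + (2) = -2 (matches)
3. x = -14 + (-4) = -18, y = -2 + (2) = 0 (in agreement)
4. x = -18 + (2) = -16, y = 0 + (7) = 7 (matches)
5. x = -16 + (3) = -13, y = 7 + (-1) = 6 (no discrepancy)
6. x = -13 + (2) = -11, y = 6 + (4) = 10 (consistent with the trace)
7. x = -11 + (-8) = -19, y = 10 + (2) = 12 (agrees with the trace)
8. x = -19 + (4) = -15, y = 12 + (2) = 14 (matches)
9. x = -15 + (0) = -15, y = 14 + (3) = 17 (no discrepancy)
10. x = -15 + (-3) = -18, y = 17 + (0) = 17 (same as recorded)
11. x = -18 + (-4) = -22, y = 17 + (-6) = 11 (verified)
12. x = -22 + (-2) = -24, y = 11 + (9) = 20 (verified)
All steps check out; nothing to correct.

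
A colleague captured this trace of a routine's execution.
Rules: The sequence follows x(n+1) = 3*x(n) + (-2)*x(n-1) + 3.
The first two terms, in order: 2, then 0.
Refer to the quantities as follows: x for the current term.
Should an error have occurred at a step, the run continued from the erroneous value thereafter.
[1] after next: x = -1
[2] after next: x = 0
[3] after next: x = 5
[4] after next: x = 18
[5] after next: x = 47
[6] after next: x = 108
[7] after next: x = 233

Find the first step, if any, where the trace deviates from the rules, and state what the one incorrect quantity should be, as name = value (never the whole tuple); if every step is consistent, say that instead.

no error

Recomputing the run from the initial state:
step 1: x = -1
step 2: x = 0
step 3: x = 5
step 4: x = 18
step 5: x = 47
step 6: x = 108
step 7: x = 233
This matches the trace at every step.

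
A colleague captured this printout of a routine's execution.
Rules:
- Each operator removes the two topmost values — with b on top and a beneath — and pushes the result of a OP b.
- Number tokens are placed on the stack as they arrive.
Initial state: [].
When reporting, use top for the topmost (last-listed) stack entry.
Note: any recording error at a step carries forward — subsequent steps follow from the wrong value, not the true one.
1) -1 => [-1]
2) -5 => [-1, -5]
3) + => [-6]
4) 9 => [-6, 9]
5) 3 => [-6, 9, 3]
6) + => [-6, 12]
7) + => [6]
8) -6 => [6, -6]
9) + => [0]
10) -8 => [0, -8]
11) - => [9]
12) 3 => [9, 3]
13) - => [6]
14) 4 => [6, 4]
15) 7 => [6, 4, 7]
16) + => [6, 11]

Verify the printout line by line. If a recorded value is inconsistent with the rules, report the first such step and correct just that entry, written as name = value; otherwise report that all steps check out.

step 11, top = 8

Recomputing the run from the initial state:
step 1: [-1]
step 2: [-1, -5]
step 3: [-6]
step 4: [-6, 9]
step 5: [-6, 9, 3]
step 6: [-6, 12]
step 7: [6]
step 8: [6, -6]
step 9: [0]
step 10: [0, -8]
step 11: [8]
step 12: [8, 3]
step 13: [5]
step 14: [5, 4]
step 15: [5, 4, 7]
step 16: [5, 11]
The first disagreement with the printout is at step 11, where the value should be top = 8.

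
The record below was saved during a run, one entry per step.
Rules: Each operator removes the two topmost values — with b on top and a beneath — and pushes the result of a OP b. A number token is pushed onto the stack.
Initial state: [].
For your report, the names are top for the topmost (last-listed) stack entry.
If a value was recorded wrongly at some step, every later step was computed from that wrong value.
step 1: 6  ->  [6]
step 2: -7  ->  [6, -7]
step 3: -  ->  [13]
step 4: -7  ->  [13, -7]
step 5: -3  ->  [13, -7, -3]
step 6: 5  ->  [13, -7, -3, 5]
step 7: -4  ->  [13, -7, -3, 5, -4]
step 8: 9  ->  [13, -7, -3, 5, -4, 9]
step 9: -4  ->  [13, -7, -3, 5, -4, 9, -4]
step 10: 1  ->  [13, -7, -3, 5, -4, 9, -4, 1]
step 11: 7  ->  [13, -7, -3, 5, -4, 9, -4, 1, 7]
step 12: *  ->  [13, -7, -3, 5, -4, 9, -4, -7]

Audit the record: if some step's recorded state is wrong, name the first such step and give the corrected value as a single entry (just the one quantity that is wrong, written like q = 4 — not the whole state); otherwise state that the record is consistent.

Recomputing the run from the initial state:
step 1: [6]
step 2: [6, -7]
step 3: [13]
step 4: [13, -7]
step 5: [13, -7, -3]
step 6: [13, -7, -3, 5]
step 7: [13, -7, -3, 5, -4]
step 8: [13, -7, -3, 5, -4, 9]
step 9: [13, -7, -3, 5, -4, 9, -4]
step 10: [13, -7, -3, 5, -4, 9, -4, 1]
step 11: [13, -7, -3, 5, -4, 9, -4, 1, 7]
step 12: [13, -7, -3, 5, -4, 9, -4, 7]
The first disagreement with the record is at step 12, where the value should be top = 7.

step 12, top = 7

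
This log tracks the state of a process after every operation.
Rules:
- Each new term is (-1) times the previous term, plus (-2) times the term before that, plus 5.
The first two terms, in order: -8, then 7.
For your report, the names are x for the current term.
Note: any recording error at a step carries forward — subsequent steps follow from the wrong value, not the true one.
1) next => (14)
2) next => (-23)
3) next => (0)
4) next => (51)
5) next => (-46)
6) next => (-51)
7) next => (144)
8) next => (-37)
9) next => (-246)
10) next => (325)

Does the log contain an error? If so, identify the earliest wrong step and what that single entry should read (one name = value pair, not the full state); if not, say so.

Recomputing the run from the initial state:
step 1: x = 14
step 2: x = -23
step 3: x = 0
step 4: x = 51
step 5: x = -46
step 6: x = -51
step 7: x = 148
step 8: x = -41
step 9: x = -250
step 10: x = 337
The first disagreement with the log is at step 7, where the value should be x = 148.

step 7, x = 148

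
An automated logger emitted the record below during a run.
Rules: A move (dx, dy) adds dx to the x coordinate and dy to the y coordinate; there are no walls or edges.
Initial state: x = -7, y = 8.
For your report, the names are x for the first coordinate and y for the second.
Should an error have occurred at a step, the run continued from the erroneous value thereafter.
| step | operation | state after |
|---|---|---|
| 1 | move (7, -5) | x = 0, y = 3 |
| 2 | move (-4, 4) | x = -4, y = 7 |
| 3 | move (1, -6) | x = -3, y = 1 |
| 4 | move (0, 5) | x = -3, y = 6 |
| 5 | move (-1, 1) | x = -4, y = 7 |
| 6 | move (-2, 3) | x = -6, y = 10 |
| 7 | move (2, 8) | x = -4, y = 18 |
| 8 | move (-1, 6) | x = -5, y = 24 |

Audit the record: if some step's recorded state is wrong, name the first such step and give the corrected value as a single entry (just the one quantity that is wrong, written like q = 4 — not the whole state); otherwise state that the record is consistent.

step 1: x = -7 + (7) = 0, y = 8 + (-5) = 3 -> verified
step 2: x = 0 + (-4) = -4, y = 3 + (4) = 7 -> no discrepancy
step 3: x = -4 + (1) = -3, y = 7 + (-6) = 1 -> agrees with the record
step 4: x = -3 + (0) = -3, y = 1 + (5) = 6 -> no discrepancy
step 5: x = -3 + (-1) = -4, y = 6 + (1) = 7 -> in agreement
step 6: x = -4 + (-2) = -6, y = 7 + (3) = 10 -> matches
step 7: x = -6 + (2) = -4, y = 10 + (8) = 18 -> verified
step 8: x = -4 + (-1) = -5, y = 18 + (6) = 24 -> same as recorded
All steps check out; nothing to correct.

no error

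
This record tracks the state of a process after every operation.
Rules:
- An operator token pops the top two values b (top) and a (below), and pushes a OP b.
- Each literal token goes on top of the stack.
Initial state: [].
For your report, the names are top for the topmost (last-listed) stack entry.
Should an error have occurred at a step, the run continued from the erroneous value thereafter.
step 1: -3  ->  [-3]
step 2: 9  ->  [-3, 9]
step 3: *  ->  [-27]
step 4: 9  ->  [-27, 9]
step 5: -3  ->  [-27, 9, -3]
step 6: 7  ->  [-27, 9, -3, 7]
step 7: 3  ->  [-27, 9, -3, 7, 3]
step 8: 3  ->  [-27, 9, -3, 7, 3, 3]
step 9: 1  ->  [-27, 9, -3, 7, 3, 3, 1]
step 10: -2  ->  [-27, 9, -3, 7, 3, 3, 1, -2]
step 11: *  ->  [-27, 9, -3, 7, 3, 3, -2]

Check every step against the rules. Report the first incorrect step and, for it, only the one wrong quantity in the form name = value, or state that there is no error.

Step 1: push -3: top = -3 — same as recorded.
Step 2: push 9: top = 9 — agrees with the record.
Step 3: -3 * 9 = -27 — matches.
Step 4: push 9: top = 9 — checks out.
Step 5: push -3: top = -3 — agrees with the record.
Step 6: push 7: top = 7 — no discrepancy.
Step 7: push 3: top = 3 — exactly as logged.
Step 8: push 3: top = 3 — checks out.
Step 9: push 1: top = 1 — agrees with the record.
Step 10: push -2: top = -2 — agrees with the record.
Step 11: 1 * -2 = -2 — verified.
No step deviates from the rules.

no error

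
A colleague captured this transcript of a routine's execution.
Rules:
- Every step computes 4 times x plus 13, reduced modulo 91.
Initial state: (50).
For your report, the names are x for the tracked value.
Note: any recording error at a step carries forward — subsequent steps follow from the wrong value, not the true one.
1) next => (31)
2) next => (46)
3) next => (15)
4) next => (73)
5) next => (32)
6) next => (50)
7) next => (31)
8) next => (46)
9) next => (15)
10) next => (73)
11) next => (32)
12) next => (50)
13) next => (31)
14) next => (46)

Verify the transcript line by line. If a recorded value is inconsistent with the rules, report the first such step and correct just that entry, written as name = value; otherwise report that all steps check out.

Recomputing the run from the initial state:
step 1: x = 31
step 2: x = 46
step 3: x = 15
step 4: x = 73
step 5: x = 32
step 6: x = 50
step 7: x = 31
step 8: x = 46
step 9: x = 15
step 10: x = 73
step 11: x = 32
step 12: x = 50
step 13: x = 31
step 14: x = 46
This matches the transcript at every step.

no error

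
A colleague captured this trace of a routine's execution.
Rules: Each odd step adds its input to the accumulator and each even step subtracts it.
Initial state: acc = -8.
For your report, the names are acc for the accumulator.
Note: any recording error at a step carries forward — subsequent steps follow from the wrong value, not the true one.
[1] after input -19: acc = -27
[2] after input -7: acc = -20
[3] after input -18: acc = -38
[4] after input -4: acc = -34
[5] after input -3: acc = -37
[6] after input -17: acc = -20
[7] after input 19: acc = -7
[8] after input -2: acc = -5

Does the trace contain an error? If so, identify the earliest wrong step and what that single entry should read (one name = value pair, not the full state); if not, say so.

step 7, acc = -1

1. acc = -8 + -19 = -27 (exactly as logged)
2. acc = -27 - -7 = -20 (in agreement)
3. acc = -20 + -18 = -38 (confirmed correct)
4. acc = -38 - -4 = -34 (agrees with the trace)
5. acc = -34 + -3 = -37 (same as recorded)
6. acc = -37 - -17 = -20 (consistent with the trace)
7. acc = -20 + 19 = -1 (not what was recorded)
First incorrect step: 7; the correct value is acc = -1.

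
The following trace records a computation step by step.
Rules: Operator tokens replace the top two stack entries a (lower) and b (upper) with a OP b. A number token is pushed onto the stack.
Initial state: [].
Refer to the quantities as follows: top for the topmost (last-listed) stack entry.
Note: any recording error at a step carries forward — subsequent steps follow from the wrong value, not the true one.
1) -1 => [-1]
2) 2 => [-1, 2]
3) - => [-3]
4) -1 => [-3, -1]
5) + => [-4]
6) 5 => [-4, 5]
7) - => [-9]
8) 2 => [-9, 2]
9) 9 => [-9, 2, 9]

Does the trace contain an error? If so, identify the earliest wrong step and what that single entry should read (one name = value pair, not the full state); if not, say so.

Step 1: push -1: top = -1 — matches.
Step 2: push 2: top = 2 — matches.
Step 3: -1 - 2 = -3 — exactly as logged.
Step 4: push -1: top = -1 — consistent with the trace.
Step 5: -3 + -1 = -4 — checks out.
Step 6: push 5: top = 5 — exactly as logged.
Step 7: -4 - 5 = -9 — same as recorded.
Step 8: push 2: top = 2 — matches.
Step 9: push 9: top = 9 — consistent with the trace.
The recomputation confirms every line.

no error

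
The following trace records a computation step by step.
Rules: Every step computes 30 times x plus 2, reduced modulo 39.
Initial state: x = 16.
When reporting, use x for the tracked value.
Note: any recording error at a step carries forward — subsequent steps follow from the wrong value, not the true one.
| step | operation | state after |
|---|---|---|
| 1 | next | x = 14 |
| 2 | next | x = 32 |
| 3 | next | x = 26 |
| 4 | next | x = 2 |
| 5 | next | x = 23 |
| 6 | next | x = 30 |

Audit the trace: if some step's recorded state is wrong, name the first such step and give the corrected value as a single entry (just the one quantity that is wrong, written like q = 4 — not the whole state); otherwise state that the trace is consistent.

Recomputing the run from the initial state:
step 1: x = 14
step 2: x = 32
step 3: x = 26
step 4: x = 2
step 5: x = 23
step 6: x = 29
The first disagreement with the trace is at step 6, where the value should be x = 29.

step 6, x = 29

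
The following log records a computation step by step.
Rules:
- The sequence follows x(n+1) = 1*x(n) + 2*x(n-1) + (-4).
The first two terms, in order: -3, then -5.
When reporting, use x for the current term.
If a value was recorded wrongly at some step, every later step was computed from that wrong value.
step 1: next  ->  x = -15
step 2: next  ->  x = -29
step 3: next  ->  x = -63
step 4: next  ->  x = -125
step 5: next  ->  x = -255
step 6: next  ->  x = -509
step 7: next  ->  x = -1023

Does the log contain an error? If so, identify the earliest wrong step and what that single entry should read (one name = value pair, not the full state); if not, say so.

no error

Step 1: x = 1*(-5) + (2)*(-3) + (-4) = -15 — exactly as logged.
Step 2: x = 1*(-15) + (2)*(-5) + (-4) = -29 — matches.
Step 3: x = 1*(-29) + (2)*(-15) + (-4) = -63 — exactly as logged.
Step 4: x = 1*(-63) + (2)*(-29) + (-4) = -125 — no discrepancy.
Step 5: x = 1*(-125) + (2)*(-63) + (-4) = -255 — in agreement.
Step 6: x = 1*(-255) + (2)*(-125) + (-4) = -509 — matches.
Step 7: x = 1*(-509) + (2)*(-255) + (-4) = -1023 — checks out.
Every step is consistent.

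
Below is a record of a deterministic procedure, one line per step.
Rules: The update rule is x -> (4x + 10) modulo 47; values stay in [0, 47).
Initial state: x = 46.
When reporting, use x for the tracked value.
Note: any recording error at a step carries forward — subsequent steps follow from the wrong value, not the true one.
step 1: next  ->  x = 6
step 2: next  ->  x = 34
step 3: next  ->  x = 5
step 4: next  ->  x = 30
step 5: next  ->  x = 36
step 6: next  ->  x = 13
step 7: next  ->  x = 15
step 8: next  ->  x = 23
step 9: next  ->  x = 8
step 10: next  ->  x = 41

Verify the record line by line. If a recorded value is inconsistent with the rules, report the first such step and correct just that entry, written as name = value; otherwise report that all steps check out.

Recomputing the run from the initial state:
step 1: x = 6
step 2: x = 34
step 3: x = 5
step 4: x = 30
step 5: x = 36
step 6: x = 13
step 7: x = 15
step 8: x = 23
step 9: x = 8
step 10: x = 42
The first disagreement with the record is at step 10, where the value should be x = 42.

step 10, x = 42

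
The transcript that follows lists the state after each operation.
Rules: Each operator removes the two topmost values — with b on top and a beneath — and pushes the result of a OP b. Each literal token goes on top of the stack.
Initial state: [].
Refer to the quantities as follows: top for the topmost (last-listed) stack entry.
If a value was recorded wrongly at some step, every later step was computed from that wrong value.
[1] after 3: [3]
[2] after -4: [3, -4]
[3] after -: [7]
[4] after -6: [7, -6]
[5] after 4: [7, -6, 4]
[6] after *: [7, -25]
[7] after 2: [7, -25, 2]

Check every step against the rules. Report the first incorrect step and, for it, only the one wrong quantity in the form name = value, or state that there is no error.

step 6, top = -24

1. push 3: top = 3 (confirmed correct)
2. push -4: top = -4 (no discrepancy)
3. 3 - -4 = 7 (consistent with the transcript)
4. push -6: top = -6 (no discrepancy)
5. push 4: top = 4 (verified)
6. -6 * 4 = -24 (the transcript disagrees here)
That makes step 6 the first incorrect line — top = -24 is what it should show.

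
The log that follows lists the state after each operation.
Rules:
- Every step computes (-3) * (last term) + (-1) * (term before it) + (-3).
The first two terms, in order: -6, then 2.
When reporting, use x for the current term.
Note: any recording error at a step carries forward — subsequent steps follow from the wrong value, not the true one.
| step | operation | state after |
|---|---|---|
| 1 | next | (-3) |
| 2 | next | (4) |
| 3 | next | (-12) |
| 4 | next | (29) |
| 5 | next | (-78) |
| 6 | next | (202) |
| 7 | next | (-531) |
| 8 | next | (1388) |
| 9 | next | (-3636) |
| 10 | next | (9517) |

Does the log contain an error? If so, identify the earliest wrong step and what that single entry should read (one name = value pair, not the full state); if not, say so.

no error

Step 1: x = -3*(2) + (-1)*(-6) + (-3) = -3 — matches.
Step 2: x = -3*(-3) + (-1)*(2) + (-3) = 4 — exactly as logged.
Step 3: x = -3*(4) + (-1)*(-3) + (-3) = -12 — same as recorded.
Step 4: x = -3*(-12) + (-1)*(4) + (-3) = 29 — no discrepancy.
Step 5: x = -3*(29) + (-1)*(-12) + (-3) = -78 — checks out.
Step 6: x = -3*(-78) + (-1)*(29) + (-3) = 202 — no discrepancy.
Step 7: x = -3*(202) + (-1)*(-78) + (-3) = -531 — exactly as logged.
Step 8: x = -3*(-531) + (-1)*(202) + (-3) = 1388 — verified.
Step 9: x = -3*(1388) + (-1)*(-531) + (-3) = -3636 — matches.
Step 10: x = -3*(-3636) + (-1)*(1388) + (-3) = 9517 — exactly as logged.
No step deviates from the rules.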